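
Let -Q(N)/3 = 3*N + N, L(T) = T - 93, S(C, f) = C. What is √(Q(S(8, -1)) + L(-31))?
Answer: 2*I*√55 ≈ 14.832*I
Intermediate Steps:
L(T) = -93 + T
Q(N) = -12*N (Q(N) = -3*(3*N + N) = -12*N)
√(Q(S(8, -1)) + L(-31)) = √(-12*8 + (-93 - 31)) = √(-96 - 124) = √(-220) = 2*I*√55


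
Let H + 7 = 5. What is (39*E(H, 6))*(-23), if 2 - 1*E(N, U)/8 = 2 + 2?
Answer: 14352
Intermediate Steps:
H = -2 (H = -7 + 5 = -2)
E(N, U) = -16 (E(N, U) = 16 - 8*(2 + 2) = 16 - 8*4 = 16 - 32 = -16)
(39*E(H, 6))*(-23) = (39*(-16))*(-23) = -624*(-23) = 14352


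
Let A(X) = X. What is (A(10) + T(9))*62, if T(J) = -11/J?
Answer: 4898/9 ≈ 544.22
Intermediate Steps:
(A(10) + T(9))*62 = (10 - 11/9)*62 = (79/9)*62 = 4898/9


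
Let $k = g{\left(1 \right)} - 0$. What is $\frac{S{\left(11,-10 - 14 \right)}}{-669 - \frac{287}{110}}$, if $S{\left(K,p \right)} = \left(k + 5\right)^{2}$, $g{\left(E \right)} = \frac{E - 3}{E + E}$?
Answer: $- \frac{1760}{73877} \approx -0.023823$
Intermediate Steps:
$g{\left(E \right)} = \frac{-3 + E}{2 E}$
$k = -1$ ($k = \frac{-3 + 1}{2 \cdot 1} - 0 = \frac{1}{2} \cdot 1 \left(-2\right) + 0 = -1 + 0 = -1$)
$S{\left(K,p \right)} = 16$ ($S{\left(K,p \right)} = \left(-1 + 5\right)^{2} = 4^{2} = 16$)
$\frac{S{\left(11,-10 - 14 \right)}}{-669 - \frac{287}{110}} = \frac{16}{-669 - \frac{287}{110}} = \frac{16}{- \frac{73877}{110}} = 16 \left(- \frac{110}{73877}\right) = - \frac{1760}{73877}$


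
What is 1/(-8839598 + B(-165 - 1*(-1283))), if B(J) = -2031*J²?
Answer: -1/2547435242 ≈ -3.9255e-10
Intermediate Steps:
1/(-8839598 + B(-165 - 1*(-1283))) = 1/(-8839598 - 2031*(-165 - 1*(-1283))²) = 1/(-8839598 - 2031*(-165 + 1283)²) = 1/(-8839598 - 2031*1118²) = 1/(-8839598 - 2031*1249924) = 1/(-8839598 - 2538595644) = 1/(-2547435242) = -1/2547435242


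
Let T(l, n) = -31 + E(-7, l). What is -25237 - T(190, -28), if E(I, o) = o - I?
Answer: -25403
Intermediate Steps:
T(l, n) = -24 + l (T(l, n) = -31 + (l - 1*(-7)) = -31 + (l + 7) = -31 + (7 + l) = -24 + l)
-25237 - T(190, -28) = -25237 - (-24 + 190) = -25237 - 1*166 = -25237 - 166 = -25403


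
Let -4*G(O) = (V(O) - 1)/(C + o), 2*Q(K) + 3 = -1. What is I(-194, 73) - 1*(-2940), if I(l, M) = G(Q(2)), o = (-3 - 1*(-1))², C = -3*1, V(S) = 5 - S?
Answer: 5877/2 ≈ 2938.5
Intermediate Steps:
C = -3
Q(K) = -2 (Q(K) = -3/2 + (½)*(-1) = -3/2 - ½ = -2)
o = 4 (o = (-3 + 1)² = (-2)² = 4)
G(O) = -1 + O/4 (G(O) = -((5 - O) - 1)/(4*(-3 + 4)) = -(4 - O)/(4*1) = -(4 - O)/4 = -1 + O/4)
I(l, M) = -3/2 (I(l, M) = -1 + (¼)*(-2) = -1 - ½ = -3/2)
I(-194, 73) - 1*(-2940) = -3/2 - 1*(-2940) = -3/2 + 2940 = 5877/2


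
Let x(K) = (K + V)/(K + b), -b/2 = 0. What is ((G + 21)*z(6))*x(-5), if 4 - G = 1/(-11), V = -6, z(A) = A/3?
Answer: 552/5 ≈ 110.40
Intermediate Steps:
z(A) = A/3 (z(A) = A*(⅓) = A/3)
b = 0 (b = -2*0 = 0)
G = 45/11 (G = 4 - 1/(-11) = 4 - 1*(-1/11) = 4 + 1/11 = 45/11 ≈ 4.0909)
x(K) = (-6 + K)/K (x(K) = (K - 6)/(K + 0) = (-6 + K)/K)
((G + 21)*z(6))*x(-5) = ((45/11 + 21)*((⅓)*6))*((-6 - 5)/(-5)) = ((276/11)*2)*(-⅕*(-11)) = (552/11)*(11/5) = 552/5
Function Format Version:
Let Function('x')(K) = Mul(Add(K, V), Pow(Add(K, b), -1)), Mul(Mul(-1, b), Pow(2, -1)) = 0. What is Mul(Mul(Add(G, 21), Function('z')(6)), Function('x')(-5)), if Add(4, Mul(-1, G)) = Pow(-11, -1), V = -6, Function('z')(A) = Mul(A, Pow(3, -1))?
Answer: Rational(552, 5) ≈ 110.40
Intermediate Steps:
Function('z')(A) = Mul(Rational(1, 3), A) (Function('z')(A) = Mul(A, Rational(1, 3)) = Mul(Rational(1, 3), A))
b = 0 (b = Mul(-2, 0) = 0)
G = Rational(45, 11) (G = Add(4, Mul(-1, Pow(-11, -1))) = Add(4, Mul(-1, Rational(-1, 11))) = Add(4, Rational(1, 11)) = Rational(45, 11) ≈ 4.0909)
Function('x')(K) = Mul(Pow(K, -1), Add(-6, K)) (Function('x')(K) = Mul(Add(K, -6), Pow(Add(K, 0), -1)) = Mul(Add(-6, K), Pow(K, -1)) = Mul(Pow(K, -1), Add(-6, K)))
Mul(Mul(Add(G, 21), Function('z')(6)), Function('x')(-5)) = Mul(Mul(Add(Rational(45, 11), 21), Mul(Rational(1, 3), 6)), Mul(Pow(-5, -1), Add(-6, -5))) = Mul(Mul(Rational(276, 11), 2), Mul(Rational(-1, 5), -11)) = Mul(Rational(552, 11), Rational(11, 5)) = Rational(552, 5)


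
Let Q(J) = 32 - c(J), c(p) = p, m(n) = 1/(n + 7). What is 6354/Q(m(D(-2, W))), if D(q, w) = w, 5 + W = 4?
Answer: 38124/191 ≈ 199.60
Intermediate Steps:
W = -1 (W = -5 + 4 = -1)
m(n) = 1/(7 + n)
Q(J) = 32 - J
6354/Q(m(D(-2, W))) = 6354/(32 - 1/(7 - 1)) = 6354/(32 - 1/6) = 6354/(191/6) = 6354*(6/191) = 38124/191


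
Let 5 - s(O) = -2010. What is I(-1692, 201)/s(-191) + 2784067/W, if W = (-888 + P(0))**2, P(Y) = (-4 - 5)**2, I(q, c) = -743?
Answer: 5126016998/1312266735 ≈ 3.9062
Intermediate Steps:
s(O) = 2015 (s(O) = 5 - 1*(-2010) = 5 + 2010 = 2015)
P(Y) = 81 (P(Y) = (-9)**2 = 81)
W = 651249 (W = (-888 + 81)**2 = (-807)**2 = 651249)
I(-1692, 201)/s(-191) + 2784067/W = -743/2015 + 2784067/651249 = 5126016998/1312266735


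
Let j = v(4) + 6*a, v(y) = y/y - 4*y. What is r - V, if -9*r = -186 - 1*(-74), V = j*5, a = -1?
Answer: 1057/9 ≈ 117.44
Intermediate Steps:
v(y) = 1 - 4*y
j = -21 (j = (1 - 4*4) + 6*(-1) = (1 - 16) - 6 = -15 - 6 = -21)
V = -105 (V = -21*5 = -105)
r = 112/9 (r = -(-186 - 1*(-74))/9 = -(-186 + 74)/9 = -⅑*(-112) = 112/9 ≈ 12.444)
r - V = 112/9 - 1*(-105) = 112/9 + 105 = 1057/9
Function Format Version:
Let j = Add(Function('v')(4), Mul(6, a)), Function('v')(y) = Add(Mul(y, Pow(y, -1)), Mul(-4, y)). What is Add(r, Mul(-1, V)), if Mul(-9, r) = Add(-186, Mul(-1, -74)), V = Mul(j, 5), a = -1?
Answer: Rational(1057, 9) ≈ 117.44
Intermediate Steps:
Function('v')(y) = Add(1, Mul(-4, y))
j = -21 (j = Add(Add(1, Mul(-4, 4)), Mul(6, -1)) = Add(Add(1, -16), -6) = Add(-15, -6) = -21)
V = -105 (V = Mul(-21, 5) = -105)
r = Rational(112, 9) (r = Mul(Rational(-1, 9), Add(-186, Mul(-1, -74))) = Mul(Rational(-1, 9), Add(-186, 74)) = Mul(Rational(-1, 9), -112) = Rational(112, 9) ≈ 12.444)
Add(r, Mul(-1, V)) = Add(Rational(112, 9), Mul(-1, -105)) = Add(Rational(112, 9), 105) = Rational(1057, 9)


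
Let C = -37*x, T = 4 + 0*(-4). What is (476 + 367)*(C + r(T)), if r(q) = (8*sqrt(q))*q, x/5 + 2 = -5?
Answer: 1145637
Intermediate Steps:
x = -35 (x = -10 + 5*(-5) = -10 - 25 = -35)
T = 4 (T = 4 + 0 = 4)
r(q) = 8*q**(3/2)
C = 1295 (C = -37*(-35) = 1295)
(476 + 367)*(C + r(T)) = (476 + 367)*(1295 + 8*4**(3/2)) = 843*(1295 + 8*8) = 843*(1295 + 64) = 843*1359 = 1145637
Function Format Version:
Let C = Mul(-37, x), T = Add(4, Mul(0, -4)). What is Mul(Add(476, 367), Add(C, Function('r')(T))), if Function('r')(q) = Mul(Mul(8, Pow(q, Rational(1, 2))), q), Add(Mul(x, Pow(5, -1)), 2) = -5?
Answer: 1145637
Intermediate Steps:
x = -35 (x = Add(-10, Mul(5, -5)) = Add(-10, -25) = -35)
T = 4 (T = Add(4, 0) = 4)
Function('r')(q) = Mul(8, Pow(q, Rational(3, 2)))
C = 1295 (C = Mul(-37, -35) = 1295)
Mul(Add(476, 367), Add(C, Function('r')(T))) = Mul(Add(476, 367), Add(1295, Mul(8, Pow(4, Rational(3, 2))))) = Mul(843, Add(1295, Mul(8, 8))) = Mul(843, Add(1295, 64)) = Mul(843, 1359) = 1145637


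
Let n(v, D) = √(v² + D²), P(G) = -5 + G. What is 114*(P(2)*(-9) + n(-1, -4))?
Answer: 3078 + 114*√17 ≈ 3548.0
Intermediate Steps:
n(v, D) = √(D² + v²)
114*(P(2)*(-9) + n(-1, -4)) = 114*((-5 + 2)*(-9) + √((-4)² + (-1)²)) = 114*(-3*(-9) + √(16 + 1)) = 114*(27 + √17) = 3078 + 114*√17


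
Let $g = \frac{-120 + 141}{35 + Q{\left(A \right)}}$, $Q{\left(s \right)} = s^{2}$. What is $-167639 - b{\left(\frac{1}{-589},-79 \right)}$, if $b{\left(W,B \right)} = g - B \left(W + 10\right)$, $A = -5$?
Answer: $- \frac{1984096163}{11780} \approx -1.6843 \cdot 10^{5}$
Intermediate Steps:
$g = \frac{7}{20}$ ($g = \frac{-120 + 141}{35 + \left(-5\right)^{2}} = \frac{21}{35 + 25} = \frac{21}{60} = 21 \cdot \frac{1}{60} = \frac{7}{20} \approx 0.35$)
$b{\left(W,B \right)} = \frac{7}{20} - B \left(10 + W\right)$ ($b{\left(W,B \right)} = \frac{7}{20} - B \left(W + 10\right) = \frac{7}{20} - B \left(10 + W\right)$)
$-167639 - b{\left(\frac{1}{-589},-79 \right)} = -167639 - \left(\frac{7}{20} - -790 - - \frac{79}{-589}\right) = -167639 - \left(\frac{7}{20} + 790 - \left(-79\right) \left(- \frac{1}{589}\right)\right) = -167639 - \left(\frac{7}{20} + 790 - \frac{79}{589}\right) = -167639 - \frac{9308743}{11780} = - \frac{1984096163}{11780}$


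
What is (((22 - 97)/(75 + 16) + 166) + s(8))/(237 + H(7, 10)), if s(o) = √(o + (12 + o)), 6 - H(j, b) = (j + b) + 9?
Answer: 15031/19747 + 2*√7/217 ≈ 0.78556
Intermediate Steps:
H(j, b) = -3 - b - j (H(j, b) = 6 - ((j + b) + 9) = 6 - ((b + j) + 9) = 6 - (9 + b + j) = 6 + (-9 - b - j) = -3 - b - j)
s(o) = √(12 + 2*o)
(((22 - 97)/(75 + 16) + 166) + s(8))/(237 + H(7, 10)) = (((22 - 97)/(75 + 16) + 166) + √(12 + 2*8))/(237 + (-3 - 1*10 - 1*7)) = ((-75/91 + 166) + √(12 + 16))/(237 + (-3 - 10 - 7)) = ((-75*1/91 + 166) + √28)/(237 - 20) = ((-75/91 + 166) + 2*√7)/217 = (15031/91 + 2*√7)*(1/217) = 15031/19747 + 2*√7/217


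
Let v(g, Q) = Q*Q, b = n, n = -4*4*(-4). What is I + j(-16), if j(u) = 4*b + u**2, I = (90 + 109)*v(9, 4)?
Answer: 3696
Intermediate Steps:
n = 64 (n = -16*(-4) = 64)
b = 64
v(g, Q) = Q**2
I = 3184 (I = (90 + 109)*4**2 = 199*16 = 3184)
j(u) = 256 + u**2 (j(u) = 4*64 + u**2 = 256 + u**2)
I + j(-16) = 3184 + (256 + (-16)**2) = 3184 + (256 + 256) = 3184 + 512 = 3696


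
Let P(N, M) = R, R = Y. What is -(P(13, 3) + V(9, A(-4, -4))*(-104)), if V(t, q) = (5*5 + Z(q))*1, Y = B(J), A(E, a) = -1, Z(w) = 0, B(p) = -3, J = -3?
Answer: 2603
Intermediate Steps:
Y = -3
R = -3
P(N, M) = -3
V(t, q) = 25 (V(t, q) = (5*5 + 0)*1 = (25 + 0)*1 = 25*1 = 25)
-(P(13, 3) + V(9, A(-4, -4))*(-104)) = -(-3 + 25*(-104)) = -(-3 - 2600) = -1*(-2603) = 2603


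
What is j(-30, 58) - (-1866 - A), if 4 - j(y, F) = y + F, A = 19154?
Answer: 20996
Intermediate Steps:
j(y, F) = 4 - F - y (j(y, F) = 4 - (y + F) = 4 - (F + y) = 4 + (-F - y) = 4 - F - y)
j(-30, 58) - (-1866 - A) = (4 - 1*58 - 1*(-30)) - (-1866 - 1*19154) = (4 - 58 + 30) - (-1866 - 19154) = -24 - 1*(-21020) = -24 + 21020 = 20996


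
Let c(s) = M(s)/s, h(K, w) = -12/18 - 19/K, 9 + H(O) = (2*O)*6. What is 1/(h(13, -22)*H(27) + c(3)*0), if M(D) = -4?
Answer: -13/8715 ≈ -0.0014917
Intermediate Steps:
H(O) = -9 + 12*O (H(O) = -9 + (2*O)*6 = -9 + 12*O)
h(K, w) = -2/3 - 19/K (h(K, w) = -12*1/18 - 19/K = -2/3 - 19/K)
c(s) = -4/s
1/(h(13, -22)*H(27) + c(3)*0) = 1/((-2/3 - 19/13)*(-9 + 12*27) - 4/3*0) = 1/((-2/3 - 19*1/13)*(-9 + 324) - 4*1/3*0) = 1/((-2/3 - 19/13)*315 - 4/3*0) = 1/(-83/39*315 + 0) = 1/(-8715/13 + 0) = 1/(-8715/13) = -13/8715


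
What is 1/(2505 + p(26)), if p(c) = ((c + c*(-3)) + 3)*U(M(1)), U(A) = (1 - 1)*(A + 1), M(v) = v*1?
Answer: 1/2505 ≈ 0.00039920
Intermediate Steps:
M(v) = v
U(A) = 0 (U(A) = 0*(1 + A) = 0)
p(c) = 0 (p(c) = ((c + c*(-3)) + 3)*0 = ((c - 3*c) + 3)*0 = (-2*c + 3)*0 = (3 - 2*c)*0 = 0)
1/(2505 + p(26)) = 1/(2505 + 0) = 1/2505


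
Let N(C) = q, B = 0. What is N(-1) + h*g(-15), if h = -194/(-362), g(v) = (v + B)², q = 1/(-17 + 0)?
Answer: 370844/3077 ≈ 120.52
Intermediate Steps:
q = -1/17 (q = 1/(-17) = -1/17 ≈ -0.058824)
N(C) = -1/17
g(v) = v² (g(v) = (v + 0)² = v²)
h = 97/181 (h = -194*(-1/362) = 97/181 ≈ 0.53591)
N(-1) + h*g(-15) = -1/17 + (97/181)*(-15)² = -1/17 + (97/181)*225 = -1/17 + 21825/181 = 370844/3077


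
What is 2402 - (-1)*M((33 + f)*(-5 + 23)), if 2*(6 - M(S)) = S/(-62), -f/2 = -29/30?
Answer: 374026/155 ≈ 2413.1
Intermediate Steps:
f = 29/15 (f = -(-58)/30 = -2*(-29/30) = 29/15 ≈ 1.9333)
M(S) = 6 + S/124 (M(S) = 6 - S/(2*(-62)) = 6 - S*(-1)/(2*62) = 6 - (-1)*S/124 = 6 + S/124)
2402 - (-1)*M((33 + f)*(-5 + 23)) = 2402 - (-1)*(6 + ((33 + 29/15)*(-5 + 23))/124) = 2402 - (-1)*(6 + ((524/15)*18)/124) = 2402 - (-1)*(6 + (1/124)*(3144/5)) = 2402 - (-1)*(6 + 786/155) = 2402 - (-1)*1716/155 = 2402 - 1*(-1716/155) = 2402 + 1716/155 = 374026/155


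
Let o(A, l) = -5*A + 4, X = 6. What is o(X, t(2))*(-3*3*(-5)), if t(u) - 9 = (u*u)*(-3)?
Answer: -1170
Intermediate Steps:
t(u) = 9 - 3*u² (t(u) = 9 + (u*u)*(-3) = 9 + u²*(-3) = 9 - 3*u²)
o(A, l) = 4 - 5*A
o(X, t(2))*(-3*3*(-5)) = (4 - 5*6)*(-3*3*(-5)) = (4 - 30)*(-9*(-5)) = -26*45 = -1170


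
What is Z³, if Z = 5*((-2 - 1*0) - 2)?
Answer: -8000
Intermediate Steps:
Z = -20 (Z = 5*((-2 + 0) - 2) = 5*(-2 - 2) = 5*(-4) = -20)
Z³ = (-20)³ = -8000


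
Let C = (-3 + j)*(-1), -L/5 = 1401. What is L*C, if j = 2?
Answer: -7005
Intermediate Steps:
L = -7005 (L = -5*1401 = -7005)
C = 1 (C = (-3 + 2)*(-1) = -1*(-1) = 1)
L*C = -7005*1 = -7005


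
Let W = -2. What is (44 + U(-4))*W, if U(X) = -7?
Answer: -74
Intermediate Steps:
(44 + U(-4))*W = (44 - 7)*(-2) = 37*(-2) = -74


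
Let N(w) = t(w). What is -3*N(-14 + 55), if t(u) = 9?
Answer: -27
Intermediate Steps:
N(w) = 9
-3*N(-14 + 55) = -3*9 = -27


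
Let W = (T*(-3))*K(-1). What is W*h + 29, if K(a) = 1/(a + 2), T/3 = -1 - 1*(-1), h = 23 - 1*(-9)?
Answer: 29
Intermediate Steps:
h = 32 (h = 23 + 9 = 32)
T = 0 (T = 3*(-1 - 1*(-1)) = 3*(-1 + 1) = 3*0 = 0)
K(a) = 1/(2 + a)
W = 0 (W = (0*(-3))/(2 - 1) = 0/1 = 0*1 = 0)
W*h + 29 = 0*32 + 29 = 0 + 29 = 29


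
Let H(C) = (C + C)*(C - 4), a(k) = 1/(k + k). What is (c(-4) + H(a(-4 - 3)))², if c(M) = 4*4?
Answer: 2640625/9604 ≈ 274.95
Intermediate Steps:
a(k) = 1/(2*k)
H(C) = 2*C*(-4 + C) (H(C) = (2*C)*(-4 + C) = 2*C*(-4 + C))
c(M) = 16
(c(-4) + H(a(-4 - 3)))² = (16 + 2*(1/(2*(-4 - 3)))*(-4 + 1/(2*(-4 - 3))))² = (16 + 2*((½)/(-7))*(-4 + (½)/(-7)))² = (16 + 2*((½)*(-⅐))*(-4 + (½)*(-⅐)))² = (16 + 2*(-1/14)*(-4 - 1/14))² = (16 + 2*(-1/14)*(-57/14))² = (16 + 57/98)² = (1625/98)² = 2640625/9604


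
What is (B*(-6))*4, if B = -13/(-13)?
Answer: -24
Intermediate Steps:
B = 1 (B = -13*(-1/13) = 1)
(B*(-6))*4 = (1*(-6))*4 = -6*4 = -24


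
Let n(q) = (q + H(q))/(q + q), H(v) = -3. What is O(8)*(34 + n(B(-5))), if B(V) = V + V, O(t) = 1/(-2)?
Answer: -693/40 ≈ -17.325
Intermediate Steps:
O(t) = -1/2
B(V) = 2*V
n(q) = (-3 + q)/(2*q) (n(q) = (q - 3)/(q + q) = (-3 + q)/((2*q)) = (-3 + q)*(1/(2*q)) = (-3 + q)/(2*q))
O(8)*(34 + n(B(-5))) = -(34 + (-3 + 2*(-5))/(2*((2*(-5)))))/2 = -(34 + (1/2)*(-3 - 10)/(-10))/2 = -(34 + (1/2)*(-1/10)*(-13))/2 = -(34 + 13/20)/2 = -1/2*693/20 = -693/40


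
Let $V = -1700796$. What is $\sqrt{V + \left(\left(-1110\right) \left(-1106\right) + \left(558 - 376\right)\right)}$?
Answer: $i \sqrt{472954} \approx 687.72 i$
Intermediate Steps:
$\sqrt{V + \left(\left(-1110\right) \left(-1106\right) + \left(558 - 376\right)\right)} = \sqrt{-1700796 + \left(\left(-1110\right) \left(-1106\right) + \left(558 - 376\right)\right)} = \sqrt{-1700796 + \left(1227660 + \left(558 - 376\right)\right)} = \sqrt{-1700796 + \left(1227660 + 182\right)} = \sqrt{-1700796 + 1227842} = \sqrt{-472954} = i \sqrt{472954}$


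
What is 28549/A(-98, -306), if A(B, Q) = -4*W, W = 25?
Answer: -28549/100 ≈ -285.49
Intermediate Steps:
A(B, Q) = -100 (A(B, Q) = -4*25 = -100)
28549/A(-98, -306) = 28549/(-100) = 28549*(-1/100) = -28549/100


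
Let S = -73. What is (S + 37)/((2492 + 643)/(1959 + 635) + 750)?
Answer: -10376/216515 ≈ -0.047923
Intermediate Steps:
(S + 37)/((2492 + 643)/(1959 + 635) + 750) = (-73 + 37)/((2492 + 643)/(1959 + 635) + 750) = -36/(3135/2594 + 750) = -36/1948635/2594 = -36*2594/1948635 = -10376/216515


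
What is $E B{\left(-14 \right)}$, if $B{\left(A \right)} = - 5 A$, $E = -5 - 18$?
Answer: $-1610$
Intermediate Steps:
$E = -23$ ($E = -5 - 18 = -23$)
$E B{\left(-14 \right)} = - 23 \left(\left(-5\right) \left(-14\right)\right) = \left(-23\right) 70 = -1610$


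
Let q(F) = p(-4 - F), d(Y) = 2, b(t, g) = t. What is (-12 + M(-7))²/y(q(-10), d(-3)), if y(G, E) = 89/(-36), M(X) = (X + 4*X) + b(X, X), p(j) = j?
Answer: -104976/89 ≈ -1179.5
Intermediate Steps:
q(F) = -4 - F
M(X) = 6*X (M(X) = (X + 4*X) + X = 5*X + X = 6*X)
y(G, E) = -89/36 (y(G, E) = 89*(-1/36) = -89/36)
(-12 + M(-7))²/y(q(-10), d(-3)) = (-12 + 6*(-7))²/(-89/36) = (-12 - 42)²*(-36/89) = (-54)²*(-36/89) = 2916*(-36/89) = -104976/89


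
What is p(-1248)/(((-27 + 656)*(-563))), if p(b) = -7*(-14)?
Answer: -98/354127 ≈ -0.00027674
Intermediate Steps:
p(b) = 98
p(-1248)/(((-27 + 656)*(-563))) = 98/(((-27 + 656)*(-563))) = 98/((629*(-563))) = 98/(-354127) = 98*(-1/354127) = -98/354127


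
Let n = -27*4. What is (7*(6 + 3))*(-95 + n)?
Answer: -12789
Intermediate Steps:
n = -108
(7*(6 + 3))*(-95 + n) = (7*(6 + 3))*(-95 - 108) = (7*9)*(-203) = 63*(-203) = -12789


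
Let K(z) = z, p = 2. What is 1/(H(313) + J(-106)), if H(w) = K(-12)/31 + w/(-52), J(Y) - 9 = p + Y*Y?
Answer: 1612/18119837 ≈ 8.8963e-5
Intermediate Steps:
J(Y) = 11 + Y² (J(Y) = 9 + (2 + Y*Y) = 9 + (2 + Y²) = 11 + Y²)
H(w) = -12/31 - w/52 (H(w) = -12/31 + w/(-52) = -12*1/31 + w*(-1/52) = -12/31 - w/52)
1/(H(313) + J(-106)) = 1/((-12/31 - 1/52*313) + (11 + (-106)²)) = 1/((-12/31 - 313/52) + (11 + 11236)) = 1/(-10327/1612 + 11247) = 1/(18119837/1612) = 1612/18119837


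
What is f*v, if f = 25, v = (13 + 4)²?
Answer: 7225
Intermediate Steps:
v = 289 (v = 17² = 289)
f*v = 25*289 = 7225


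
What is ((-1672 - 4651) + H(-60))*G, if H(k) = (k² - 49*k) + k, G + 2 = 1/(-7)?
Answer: -2355/7 ≈ -336.43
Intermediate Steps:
G = -15/7 (G = -2 + 1/(-7) = -2 - ⅐ = -15/7 ≈ -2.1429)
H(k) = k² - 48*k
((-1672 - 4651) + H(-60))*G = ((-1672 - 4651) - 60*(-48 - 60))*(-15/7) = (-6323 - 60*(-108))*(-15/7) = (-6323 + 6480)*(-15/7) = 157*(-15/7) = -2355/7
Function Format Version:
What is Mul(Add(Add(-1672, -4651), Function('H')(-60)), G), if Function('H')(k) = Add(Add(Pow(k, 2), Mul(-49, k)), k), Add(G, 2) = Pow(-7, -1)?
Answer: Rational(-2355, 7) ≈ -336.43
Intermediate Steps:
G = Rational(-15, 7) (G = Add(-2, Pow(-7, -1)) = Add(-2, Rational(-1, 7)) = Rational(-15, 7) ≈ -2.1429)
Function('H')(k) = Add(Pow(k, 2), Mul(-48, k))
Mul(Add(Add(-1672, -4651), Function('H')(-60)), G) = Mul(Add(Add(-1672, -4651), Mul(-60, Add(-48, -60))), Rational(-15, 7)) = Mul(Add(-6323, Mul(-60, -108)), Rational(-15, 7)) = Mul(Add(-6323, 6480), Rational(-15, 7)) = Mul(157, Rational(-15, 7)) = Rational(-2355, 7)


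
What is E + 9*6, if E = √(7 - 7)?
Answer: 54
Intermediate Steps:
E = 0 (E = √0 = 0)
E + 9*6 = 0 + 9*6 = 0 + 54 = 54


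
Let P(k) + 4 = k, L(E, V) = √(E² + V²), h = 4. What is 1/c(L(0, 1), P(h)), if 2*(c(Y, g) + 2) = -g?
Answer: -½ ≈ -0.50000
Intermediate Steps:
P(k) = -4 + k
c(Y, g) = -2 - g/2 (c(Y, g) = -2 + (-g)/2 = -2 - g/2)
1/c(L(0, 1), P(h)) = 1/(-2 - (-4 + 4)/2) = 1/(-2 - ½*0) = 1/(-2 + 0) = 1/(-2) = -½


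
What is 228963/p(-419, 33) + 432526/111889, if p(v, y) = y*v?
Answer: -6545968035/515696401 ≈ -12.693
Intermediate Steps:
p(v, y) = v*y
228963/p(-419, 33) + 432526/111889 = 228963/((-419*33)) + 432526/111889 = 228963/(-13827) + 432526*(1/111889) = 228963*(-1/13827) + 432526/111889 = -76321/4609 + 432526/111889 = -6545968035/515696401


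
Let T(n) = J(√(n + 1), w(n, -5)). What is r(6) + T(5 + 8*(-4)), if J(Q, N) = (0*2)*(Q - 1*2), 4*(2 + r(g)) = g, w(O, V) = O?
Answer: -½ ≈ -0.50000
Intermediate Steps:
r(g) = -2 + g/4
J(Q, N) = 0 (J(Q, N) = 0*(Q - 2) = 0*(-2 + Q) = 0)
T(n) = 0
r(6) + T(5 + 8*(-4)) = (-2 + (¼)*6) + 0 = (-2 + 3/2) + 0 = -½ + 0 = -½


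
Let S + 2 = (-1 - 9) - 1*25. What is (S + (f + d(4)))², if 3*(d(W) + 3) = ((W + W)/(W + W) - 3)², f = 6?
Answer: 9604/9 ≈ 1067.1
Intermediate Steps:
d(W) = -5/3 (d(W) = -3 + ((W + W)/(W + W) - 3)²/3 = -3 + ((2*W)/((2*W)) - 3)²/3 = -3 + ((2*W)*(1/(2*W)) - 3)²/3 = -3 + (1 - 3)²/3 = -3 + (⅓)*(-2)² = -3 + (⅓)*4 = -3 + 4/3 = -5/3)
S = -37 (S = -2 + ((-1 - 9) - 1*25) = -2 + (-10 - 25) = -2 - 35 = -37)
(S + (f + d(4)))² = (-37 + (6 - 5/3))² = (-37 + 13/3)² = (-98/3)² = 9604/9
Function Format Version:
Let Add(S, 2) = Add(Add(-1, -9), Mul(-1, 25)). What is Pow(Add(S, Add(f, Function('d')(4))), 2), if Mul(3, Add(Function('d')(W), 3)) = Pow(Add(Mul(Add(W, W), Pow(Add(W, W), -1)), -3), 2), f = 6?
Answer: Rational(9604, 9) ≈ 1067.1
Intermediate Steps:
Function('d')(W) = Rational(-5, 3) (Function('d')(W) = Add(-3, Mul(Rational(1, 3), Pow(Add(Mul(Add(W, W), Pow(Add(W, W), -1)), -3), 2))) = Add(-3, Mul(Rational(1, 3), Pow(Add(Mul(Mul(2, W), Pow(Mul(2, W), -1)), -3), 2))) = Add(-3, Mul(Rational(1, 3), Pow(Add(Mul(Mul(2, W), Mul(Rational(1, 2), Pow(W, -1))), -3), 2))) = Add(-3, Mul(Rational(1, 3), Pow(Add(1, -3), 2))) = Add(-3, Mul(Rational(1, 3), Pow(-2, 2))) = Add(-3, Mul(Rational(1, 3), 4)) = Add(-3, Rational(4, 3)) = Rational(-5, 3))
S = -37 (S = Add(-2, Add(Add(-1, -9), Mul(-1, 25))) = Add(-2, Add(-10, -25)) = Add(-2, -35) = -37)
Pow(Add(S, Add(f, Function('d')(4))), 2) = Pow(Add(-37, Add(6, Rational(-5, 3))), 2) = Pow(Add(-37, Rational(13, 3)), 2) = Pow(Rational(-98, 3), 2) = Rational(9604, 9)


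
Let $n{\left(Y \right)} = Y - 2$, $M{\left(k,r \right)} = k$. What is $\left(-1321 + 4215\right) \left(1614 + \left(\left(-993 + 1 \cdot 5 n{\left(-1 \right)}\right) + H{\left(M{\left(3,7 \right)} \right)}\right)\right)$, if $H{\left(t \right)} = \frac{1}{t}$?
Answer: $\frac{5264186}{3} \approx 1.7547 \cdot 10^{6}$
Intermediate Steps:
$n{\left(Y \right)} = -2 + Y$ ($n{\left(Y \right)} = Y - 2 = -2 + Y$)
$\left(-1321 + 4215\right) \left(1614 + \left(\left(-993 + 1 \cdot 5 n{\left(-1 \right)}\right) + H{\left(M{\left(3,7 \right)} \right)}\right)\right) = \left(-1321 + 4215\right) \left(1614 - \left(993 - \frac{1}{3} - 1 \cdot 5 \left(-2 - 1\right)\right)\right) = 2894 \left(1614 + \left(\left(-993 + 5 \left(-3\right)\right) + \frac{1}{3}\right)\right) = 2894 \left(1614 + \left(\left(-993 - 15\right) + \frac{1}{3}\right)\right) = 2894 \left(1614 + \left(-1008 + \frac{1}{3}\right)\right) = 2894 \left(1614 - \frac{3023}{3}\right) = 2894 \cdot \frac{1819}{3} = \frac{5264186}{3}$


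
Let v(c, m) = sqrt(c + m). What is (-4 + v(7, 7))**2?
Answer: (4 - sqrt(14))**2 ≈ 0.066741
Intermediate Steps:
(-4 + v(7, 7))**2 = (-4 + sqrt(7 + 7))**2 = (-4 + sqrt(14))**2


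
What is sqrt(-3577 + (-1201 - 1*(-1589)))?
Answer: I*sqrt(3189) ≈ 56.471*I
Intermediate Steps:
sqrt(-3577 + (-1201 - 1*(-1589))) = sqrt(-3577 + (-1201 + 1589)) = sqrt(-3577 + 388) = sqrt(-3189) = I*sqrt(3189)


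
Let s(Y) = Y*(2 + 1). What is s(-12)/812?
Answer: -9/203 ≈ -0.044335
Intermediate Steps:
s(Y) = 3*Y (s(Y) = Y*3 = 3*Y)
s(-12)/812 = (3*(-12))/812 = -36*1/812 = -9/203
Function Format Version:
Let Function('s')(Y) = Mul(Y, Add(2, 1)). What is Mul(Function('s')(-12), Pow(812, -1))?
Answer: Rational(-9, 203) ≈ -0.044335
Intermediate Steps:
Function('s')(Y) = Mul(3, Y) (Function('s')(Y) = Mul(Y, 3) = Mul(3, Y))
Mul(Function('s')(-12), Pow(812, -1)) = Mul(Mul(3, -12), Pow(812, -1)) = Mul(-36, Rational(1, 812)) = Rational(-9, 203)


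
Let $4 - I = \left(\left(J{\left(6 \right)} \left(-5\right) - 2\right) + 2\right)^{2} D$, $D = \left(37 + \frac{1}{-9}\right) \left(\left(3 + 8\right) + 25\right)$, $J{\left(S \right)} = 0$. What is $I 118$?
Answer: $472$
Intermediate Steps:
$D = 1328$ ($D = \left(37 - \frac{1}{9}\right) \left(11 + 25\right) = \frac{332}{9} \cdot 36 = 1328$)
$I = 4$ ($I = 4 - \left(\left(0 \left(-5\right) - 2\right) + 2\right)^{2} \cdot 1328 = 4 - \left(\left(0 - 2\right) + 2\right)^{2} \cdot 1328 = 4 - \left(-2 + 2\right)^{2} \cdot 1328 = 4 - 0^{2} \cdot 1328 = 4 - 0 \cdot 1328 = 4 - 0 = 4 + 0 = 4$)
$I 118 = 4 \cdot 118 = 472$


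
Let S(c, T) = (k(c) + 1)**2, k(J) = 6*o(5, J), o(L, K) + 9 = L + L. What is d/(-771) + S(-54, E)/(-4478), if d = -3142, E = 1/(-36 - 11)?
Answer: 14032097/3452538 ≈ 4.0643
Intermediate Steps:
o(L, K) = -9 + 2*L (o(L, K) = -9 + (L + L) = -9 + 2*L)
E = -1/47 (E = 1/(-47) = -1/47 ≈ -0.021277)
k(J) = 6 (k(J) = 6*(-9 + 2*5) = 6*(-9 + 10) = 6*1 = 6)
S(c, T) = 49 (S(c, T) = (6 + 1)**2 = 7**2 = 49)
d/(-771) + S(-54, E)/(-4478) = -3142/(-771) + 49/(-4478) = -3142*(-1/771) + 49*(-1/4478) = 3142/771 - 49/4478 = 14032097/3452538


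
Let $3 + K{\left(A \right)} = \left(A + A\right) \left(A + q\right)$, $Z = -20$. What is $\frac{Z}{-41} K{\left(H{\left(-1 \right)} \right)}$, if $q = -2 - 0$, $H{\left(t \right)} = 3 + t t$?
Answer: $\frac{260}{41} \approx 6.3415$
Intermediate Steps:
$H{\left(t \right)} = 3 + t^{2}$
$q = -2$ ($q = -2 + 0 = -2$)
$K{\left(A \right)} = -3 + 2 A \left(-2 + A\right)$ ($K{\left(A \right)} = -3 + \left(A + A\right) \left(A - 2\right) = -3 + 2 A \left(-2 + A\right)$)
$\frac{Z}{-41} K{\left(H{\left(-1 \right)} \right)} = \frac{1}{-41} \left(-20\right) \left(-3 - 4 \left(3 + \left(-1\right)^{2}\right) + 2 \left(3 + \left(-1\right)^{2}\right)^{2}\right) = \left(- \frac{1}{41}\right) \left(-20\right) \left(-3 - 4 \left(3 + 1\right) + 2 \left(3 + 1\right)^{2}\right) = \frac{20 \left(-3 - 16 + 2 \cdot 4^{2}\right)}{41} = \frac{20 \left(-3 - 16 + 2 \cdot 16\right)}{41} = \frac{20 \left(-3 - 16 + 32\right)}{41} = \frac{20}{41} \cdot 13 = \frac{260}{41}$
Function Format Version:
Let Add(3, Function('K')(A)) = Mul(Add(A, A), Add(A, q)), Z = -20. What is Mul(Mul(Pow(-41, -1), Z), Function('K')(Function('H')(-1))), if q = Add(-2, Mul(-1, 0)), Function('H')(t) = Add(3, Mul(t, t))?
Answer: Rational(260, 41) ≈ 6.3415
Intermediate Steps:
Function('H')(t) = Add(3, Pow(t, 2))
q = -2 (q = Add(-2, 0) = -2)
Function('K')(A) = Add(-3, Mul(2, A, Add(-2, A))) (Function('K')(A) = Add(-3, Mul(Add(A, A), Add(A, -2))) = Add(-3, Mul(Mul(2, A), Add(-2, A))) = Add(-3, Mul(2, A, Add(-2, A))))
Mul(Mul(Pow(-41, -1), Z), Function('K')(Function('H')(-1))) = Mul(Mul(Pow(-41, -1), -20), Add(-3, Mul(-4, Add(3, Pow(-1, 2))), Mul(2, Pow(Add(3, Pow(-1, 2)), 2)))) = Mul(Mul(Rational(-1, 41), -20), Add(-3, Mul(-4, Add(3, 1)), Mul(2, Pow(Add(3, 1), 2)))) = Mul(Rational(20, 41), Add(-3, Mul(-4, 4), Mul(2, Pow(4, 2)))) = Mul(Rational(20, 41), Add(-3, -16, Mul(2, 16))) = Mul(Rational(20, 41), Add(-3, -16, 32)) = Mul(Rational(20, 41), 13) = Rational(260, 41)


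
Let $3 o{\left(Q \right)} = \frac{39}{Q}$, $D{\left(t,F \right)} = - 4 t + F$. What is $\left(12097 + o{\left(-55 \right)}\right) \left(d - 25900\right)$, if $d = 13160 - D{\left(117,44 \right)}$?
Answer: $- \frac{8194105752}{55} \approx -1.4898 \cdot 10^{8}$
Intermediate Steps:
$D{\left(t,F \right)} = F - 4 t$
$o{\left(Q \right)} = \frac{13}{Q}$ ($o{\left(Q \right)} = \frac{39 \frac{1}{Q}}{3} = \frac{13}{Q}$)
$d = 13584$ ($d = 13160 - \left(44 - 468\right) = 13160 - -424 = 13160 + 424 = 13584$)
$\left(12097 + o{\left(-55 \right)}\right) \left(d - 25900\right) = \left(12097 + \frac{13}{-55}\right) \left(13584 - 25900\right) = \left(12097 + 13 \left(- \frac{1}{55}\right)\right) \left(-12316\right) = \left(12097 - \frac{13}{55}\right) \left(-12316\right) = \frac{665322}{55} \left(-12316\right) = - \frac{8194105752}{55}$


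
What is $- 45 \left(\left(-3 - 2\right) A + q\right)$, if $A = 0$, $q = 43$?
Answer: $-1935$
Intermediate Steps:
$- 45 \left(\left(-3 - 2\right) A + q\right) = - 45 \left(\left(-3 - 2\right) 0 + 43\right) = - 45 \left(\left(-5\right) 0 + 43\right) = - 45 \left(0 + 43\right) = \left(-45\right) 43 = -1935$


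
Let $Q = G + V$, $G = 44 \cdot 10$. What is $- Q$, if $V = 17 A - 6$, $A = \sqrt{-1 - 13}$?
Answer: $-434 - 17 i \sqrt{14} \approx -434.0 - 63.608 i$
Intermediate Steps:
$A = i \sqrt{14}$ ($A = \sqrt{-14} = i \sqrt{14} \approx 3.7417 i$)
$V = -6 + 17 i \sqrt{14}$ ($V = 17 i \sqrt{14} - 6 = -6 + 17 i \sqrt{14} \approx -6.0 + 63.608 i$)
$G = 440$
$Q = 434 + 17 i \sqrt{14}$ ($Q = 440 - \left(6 - 17 i \sqrt{14}\right) = 434 + 17 i \sqrt{14} \approx 434.0 + 63.608 i$)
$- Q = - (434 + 17 i \sqrt{14}) = -434 - 17 i \sqrt{14}$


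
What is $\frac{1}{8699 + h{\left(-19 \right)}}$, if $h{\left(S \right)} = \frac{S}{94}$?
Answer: $\frac{94}{817687} \approx 0.00011496$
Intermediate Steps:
$h{\left(S \right)} = \frac{S}{94}$ ($h{\left(S \right)} = S \frac{1}{94} = \frac{S}{94}$)
$\frac{1}{8699 + h{\left(-19 \right)}} = \frac{1}{8699 + \frac{1}{94} \left(-19\right)} = \frac{1}{8699 - \frac{19}{94}} = \frac{1}{\frac{817687}{94}} = \frac{94}{817687}$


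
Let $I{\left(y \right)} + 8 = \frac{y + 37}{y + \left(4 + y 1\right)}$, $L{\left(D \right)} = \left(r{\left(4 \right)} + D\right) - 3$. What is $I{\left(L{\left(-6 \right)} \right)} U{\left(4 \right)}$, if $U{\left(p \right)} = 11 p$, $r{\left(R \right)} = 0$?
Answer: $-440$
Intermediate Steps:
$L{\left(D \right)} = -3 + D$ ($L{\left(D \right)} = \left(0 + D\right) - 3 = D - 3 = -3 + D$)
$I{\left(y \right)} = -8 + \frac{37 + y}{4 + 2 y}$ ($I{\left(y \right)} = -8 + \frac{y + 37}{y + \left(4 + y 1\right)} = -8 + \frac{37 + y}{y + \left(4 + y\right)} = -8 + \frac{37 + y}{4 + 2 y}$)
$I{\left(L{\left(-6 \right)} \right)} U{\left(4 \right)} = \frac{5 \left(1 - 3 \left(-3 - 6\right)\right)}{2 \left(2 - 9\right)} 11 \cdot 4 = \frac{5 \left(1 - -27\right)}{2 \left(2 - 9\right)} 44 = \frac{5 \left(1 + 27\right)}{2 \left(-7\right)} 44 = \frac{5}{2} \left(- \frac{1}{7}\right) 28 \cdot 44 = \left(-10\right) 44 = -440$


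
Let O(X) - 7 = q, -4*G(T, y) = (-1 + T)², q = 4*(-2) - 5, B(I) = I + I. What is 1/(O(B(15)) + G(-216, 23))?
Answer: -4/47113 ≈ -8.4902e-5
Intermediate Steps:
B(I) = 2*I
q = -13 (q = -8 - 5 = -13)
G(T, y) = -(-1 + T)²/4
O(X) = -6 (O(X) = 7 - 13 = -6)
1/(O(B(15)) + G(-216, 23)) = 1/(-6 - (-1 - 216)²/4) = 1/(-6 - ¼*(-217)²) = 1/(-6 - ¼*47089) = 1/(-6 - 47089/4) = 1/(-47113/4) = -4/47113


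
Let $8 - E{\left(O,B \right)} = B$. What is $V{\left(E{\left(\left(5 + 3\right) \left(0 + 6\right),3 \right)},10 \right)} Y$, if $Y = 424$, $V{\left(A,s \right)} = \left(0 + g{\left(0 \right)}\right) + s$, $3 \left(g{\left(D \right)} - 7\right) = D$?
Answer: $7208$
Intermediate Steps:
$E{\left(O,B \right)} = 8 - B$
$g{\left(D \right)} = 7 + \frac{D}{3}$
$V{\left(A,s \right)} = 7 + s$ ($V{\left(A,s \right)} = \left(0 + \left(7 + \frac{1}{3} \cdot 0\right)\right) + s = \left(0 + \left(7 + 0\right)\right) + s = \left(0 + 7\right) + s = 7 + s$)
$V{\left(E{\left(\left(5 + 3\right) \left(0 + 6\right),3 \right)},10 \right)} Y = \left(7 + 10\right) 424 = 17 \cdot 424 = 7208$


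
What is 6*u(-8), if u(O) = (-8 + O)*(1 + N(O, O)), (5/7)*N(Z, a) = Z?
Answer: 4896/5 ≈ 979.20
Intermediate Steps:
N(Z, a) = 7*Z/5
u(O) = (1 + 7*O/5)*(-8 + O) (u(O) = (-8 + O)*(1 + 7*O/5) = (1 + 7*O/5)*(-8 + O))
6*u(-8) = 6*(-8 - 51/5*(-8) + (7/5)*(-8)**2) = 6*(-8 + 408/5 + (7/5)*64) = 6*(-8 + 408/5 + 448/5) = 6*(816/5) = 4896/5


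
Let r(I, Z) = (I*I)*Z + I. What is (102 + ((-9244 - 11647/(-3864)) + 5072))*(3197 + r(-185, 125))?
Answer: -9611050429303/552 ≈ -1.7411e+10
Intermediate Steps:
r(I, Z) = I + Z*I**2 (r(I, Z) = I**2*Z + I = Z*I**2 + I = I + Z*I**2)
(102 + ((-9244 - 11647/(-3864)) + 5072))*(3197 + r(-185, 125)) = (102 + ((-9244 - 11647/(-3864)) + 5072))*(3197 - 185*(1 - 185*125)) = (102 + ((-9244 - 11647*(-1/3864)) + 5072))*(3197 - 185*(1 - 23125)) = (102 + ((-9244 + 11647/3864) + 5072))*(3197 - 185*(-23124)) = (102 + (-35707169/3864 + 5072))*(3197 + 4277940) = (102 - 16108961/3864)*4281137 = -15714833/3864*4281137 = -9611050429303/552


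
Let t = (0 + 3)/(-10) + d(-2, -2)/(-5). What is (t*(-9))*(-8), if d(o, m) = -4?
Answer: 36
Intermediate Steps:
t = ½ (t = (0 + 3)/(-10) - 4/(-5) = 3*(-⅒) - 4*(-⅕) = -3/10 + ⅘ = ½ ≈ 0.50000)
(t*(-9))*(-8) = ((½)*(-9))*(-8) = -9/2*(-8) = 36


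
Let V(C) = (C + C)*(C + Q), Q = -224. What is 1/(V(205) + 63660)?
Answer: 1/55870 ≈ 1.7899e-5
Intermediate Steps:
V(C) = 2*C*(-224 + C) (V(C) = (C + C)*(C - 224) = (2*C)*(-224 + C) = 2*C*(-224 + C))
1/(V(205) + 63660) = 1/(2*205*(-224 + 205) + 63660) = 1/(2*205*(-19) + 63660) = 1/(-7790 + 63660) = 1/55870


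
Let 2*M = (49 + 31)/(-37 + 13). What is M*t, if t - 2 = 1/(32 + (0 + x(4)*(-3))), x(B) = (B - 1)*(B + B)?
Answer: -79/24 ≈ -3.2917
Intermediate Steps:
x(B) = 2*B*(-1 + B) (x(B) = (-1 + B)*(2*B) = 2*B*(-1 + B))
t = 79/40 (t = 2 + 1/(32 + (0 + (2*4*(-1 + 4))*(-3))) = 2 + 1/(32 + (0 + (2*4*3)*(-3))) = 2 + 1/(32 + (0 + 24*(-3))) = 2 + 1/(32 + (0 - 72)) = 2 + 1/(32 - 72) = 2 + 1/(-40) = 2 - 1/40 = 79/40 ≈ 1.9750)
M = -5/3 (M = ((49 + 31)/(-37 + 13))/2 = (80/(-24))/2 = (80*(-1/24))/2 = (1/2)*(-10/3) = -5/3 ≈ -1.6667)
M*t = -5/3*79/40 = -79/24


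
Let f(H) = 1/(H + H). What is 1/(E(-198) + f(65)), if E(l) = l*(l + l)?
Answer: 130/10193041 ≈ 1.2754e-5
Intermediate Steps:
f(H) = 1/(2*H)
E(l) = 2*l**2 (E(l) = l*(2*l) = 2*l**2)
1/(E(-198) + f(65)) = 1/(2*(-198)**2 + (1/2)/65) = 1/(2*39204 + (1/2)*(1/65)) = 1/(78408 + 1/130) = 1/(10193041/130) = 130/10193041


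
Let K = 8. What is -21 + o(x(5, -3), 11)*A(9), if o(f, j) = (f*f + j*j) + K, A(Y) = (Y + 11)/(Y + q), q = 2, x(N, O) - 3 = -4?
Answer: 2369/11 ≈ 215.36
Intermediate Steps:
x(N, O) = -1 (x(N, O) = 3 - 4 = -1)
A(Y) = (11 + Y)/(2 + Y) (A(Y) = (Y + 11)/(Y + 2) = (11 + Y)/(2 + Y))
o(f, j) = 8 + f² + j² (o(f, j) = (f*f + j*j) + 8 = (f² + j²) + 8 = 8 + f² + j²)
-21 + o(x(5, -3), 11)*A(9) = -21 + (8 + (-1)² + 11²)*((11 + 9)/(2 + 9)) = -21 + (8 + 1 + 121)*(20/11) = -21 + 130*((1/11)*20) = -21 + 130*(20/11) = -21 + 2600/11 = 2369/11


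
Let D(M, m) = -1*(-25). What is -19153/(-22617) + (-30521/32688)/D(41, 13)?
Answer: 1662393127/2053623600 ≈ 0.80949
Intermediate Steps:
D(M, m) = 25
-19153/(-22617) + (-30521/32688)/D(41, 13) = -19153/(-22617) - 30521/32688/25 = -19153*(-1/22617) - 30521*1/32688*(1/25) = 19153/22617 - 30521/32688*1/25 = 19153/22617 - 30521/817200 = 1662393127/2053623600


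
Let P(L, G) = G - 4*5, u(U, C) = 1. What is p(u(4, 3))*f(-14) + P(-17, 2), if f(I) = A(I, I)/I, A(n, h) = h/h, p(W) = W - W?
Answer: -18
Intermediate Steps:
P(L, G) = -20 + G (P(L, G) = G - 20 = -20 + G)
p(W) = 0
A(n, h) = 1
f(I) = 1/I
p(u(4, 3))*f(-14) + P(-17, 2) = 0/(-14) + (-20 + 2) = 0*(-1/14) - 18 = 0 - 18 = -18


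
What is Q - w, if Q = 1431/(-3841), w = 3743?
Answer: -14378294/3841 ≈ -3743.4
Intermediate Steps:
Q = -1431/3841 (Q = 1431*(-1/3841) = -1431/3841 ≈ -0.37256)
Q - w = -1431/3841 - 1*3743 = -1431/3841 - 3743 = -14378294/3841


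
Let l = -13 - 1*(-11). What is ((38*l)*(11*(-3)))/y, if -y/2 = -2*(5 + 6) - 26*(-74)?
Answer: -209/317 ≈ -0.65931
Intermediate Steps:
y = -3804 (y = -2*(-2*(5 + 6) - 26*(-74)) = -2*(-2*11 + 1924) = -2*(-22 + 1924) = -2*1902 = -3804)
l = -2 (l = -13 + 11 = -2)
((38*l)*(11*(-3)))/y = ((38*(-2))*(11*(-3)))/(-3804) = -76*(-33)*(-1/3804) = 2508*(-1/3804) = -209/317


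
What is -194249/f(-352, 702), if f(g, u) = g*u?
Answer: 17659/22464 ≈ 0.78610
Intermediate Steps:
-194249/f(-352, 702) = -194249/((-352*702)) = -194249/(-247104) = -194249*(-1/247104) = 17659/22464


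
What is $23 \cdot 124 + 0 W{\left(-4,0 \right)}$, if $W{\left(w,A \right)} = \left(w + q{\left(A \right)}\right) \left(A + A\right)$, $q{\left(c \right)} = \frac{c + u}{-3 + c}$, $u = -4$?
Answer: $2852$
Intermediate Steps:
$q{\left(c \right)} = \frac{-4 + c}{-3 + c}$ ($q{\left(c \right)} = \frac{c - 4}{-3 + c} = \frac{-4 + c}{-3 + c}$)
$W{\left(w,A \right)} = 2 A \left(w + \frac{-4 + A}{-3 + A}\right)$ ($W{\left(w,A \right)} = \left(w + \frac{-4 + A}{-3 + A}\right) \left(A + A\right) = \left(w + \frac{-4 + A}{-3 + A}\right) 2 A = 2 A \left(w + \frac{-4 + A}{-3 + A}\right)$)
$23 \cdot 124 + 0 W{\left(-4,0 \right)} = 23 \cdot 124 + 0 \cdot 2 \cdot 0 \frac{1}{-3 + 0} \left(-4 + 0 - 4 \left(-3 + 0\right)\right) = 2852 + 0 \cdot 2 \cdot 0 \frac{1}{-3} \left(-4 + 0 - -12\right) = 2852 + 0 \cdot 2 \cdot 0 \left(- \frac{1}{3}\right) \left(-4 + 0 + 12\right) = 2852 + 0 \cdot 2 \cdot 0 \left(- \frac{1}{3}\right) 8 = 2852 + 0 \cdot 0 = 2852 + 0 = 2852$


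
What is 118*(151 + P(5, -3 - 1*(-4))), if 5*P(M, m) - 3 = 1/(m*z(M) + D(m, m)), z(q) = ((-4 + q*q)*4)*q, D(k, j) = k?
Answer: 37656042/2105 ≈ 17889.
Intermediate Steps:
z(q) = q*(-16 + 4*q²) (z(q) = ((-4 + q²)*4)*q = (-16 + 4*q²)*q = q*(-16 + 4*q²))
P(M, m) = ⅗ + 1/(5*(m + 4*M*m*(-4 + M²))) (P(M, m) = ⅗ + 1/(5*(m*(4*M*(-4 + M²)) + m)) = ⅗ + 1/(5*(4*M*m*(-4 + M²) + m)) = ⅗ + 1/(5*(m + 4*M*m*(-4 + M²))))
118*(151 + P(5, -3 - 1*(-4))) = 118*(151 + (1 + 3*(-3 - 1*(-4)) + 12*5*(-3 - 1*(-4))*(-4 + 5²))/(5*(-3 - 1*(-4))*(1 + 4*5*(-4 + 5²)))) = 118*(151 + (1 + 3*(-3 + 4) + 12*5*(-3 + 4)*(-4 + 25))/(5*(-3 + 4)*(1 + 4*5*(-4 + 25)))) = 118*(151 + (⅕)*(1 + 3*1 + 12*5*1*21)/(1*(1 + 4*5*21))) = 118*(151 + (⅕)*1*(1 + 3 + 1260)/(1 + 420)) = 118*(151 + (⅕)*1*1264/421) = 118*(151 + (⅕)*1*(1/421)*1264) = 118*(151 + 1264/2105) = 118*(319119/2105) = 37656042/2105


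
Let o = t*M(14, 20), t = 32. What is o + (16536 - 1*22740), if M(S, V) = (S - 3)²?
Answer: -2332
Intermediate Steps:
M(S, V) = (-3 + S)²
o = 3872 (o = 32*(-3 + 14)² = 32*11² = 32*121 = 3872)
o + (16536 - 1*22740) = 3872 + (16536 - 1*22740) = 3872 + (16536 - 22740) = 3872 - 6204 = -2332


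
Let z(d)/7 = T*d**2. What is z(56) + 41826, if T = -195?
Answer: -4238814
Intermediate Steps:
z(d) = -1365*d**2 (z(d) = 7*(-195*d**2) = -1365*d**2)
z(56) + 41826 = -1365*56**2 + 41826 = -1365*3136 + 41826 = -4280640 + 41826 = -4238814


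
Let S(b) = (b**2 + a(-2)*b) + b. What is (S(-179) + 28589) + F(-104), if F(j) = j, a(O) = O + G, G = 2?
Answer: 60347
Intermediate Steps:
a(O) = 2 + O (a(O) = O + 2 = 2 + O)
S(b) = b + b**2 (S(b) = (b**2 + (2 - 2)*b) + b = (b**2 + 0*b) + b = (b**2 + 0) + b = b**2 + b = b + b**2)
(S(-179) + 28589) + F(-104) = (-179*(1 - 179) + 28589) - 104 = (-179*(-178) + 28589) - 104 = (31862 + 28589) - 104 = 60451 - 104 = 60347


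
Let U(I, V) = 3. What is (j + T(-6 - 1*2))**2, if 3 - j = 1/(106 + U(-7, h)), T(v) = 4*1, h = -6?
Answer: 580644/11881 ≈ 48.872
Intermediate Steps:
T(v) = 4
j = 326/109 (j = 3 - 1/(106 + 3) = 3 - 1/109 = 326/109 ≈ 2.9908)
(j + T(-6 - 1*2))**2 = (326/109 + 4)**2 = (762/109)**2 = 580644/11881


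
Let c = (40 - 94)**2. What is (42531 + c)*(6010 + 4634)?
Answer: 483737868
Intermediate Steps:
c = 2916 (c = (-54)**2 = 2916)
(42531 + c)*(6010 + 4634) = (42531 + 2916)*(6010 + 4634) = 45447*10644 = 483737868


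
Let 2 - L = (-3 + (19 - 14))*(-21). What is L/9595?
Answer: 44/9595 ≈ 0.0045857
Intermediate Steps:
L = 44 (L = 2 - (-3 + (19 - 14))*(-21) = 2 - (-3 + 5)*(-21) = 2 - 2*(-21) = 2 - 1*(-42) = 2 + 42 = 44)
L/9595 = 44/9595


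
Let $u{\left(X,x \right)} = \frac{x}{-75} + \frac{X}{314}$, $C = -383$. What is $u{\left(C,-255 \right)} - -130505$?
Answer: $\frac{204896273}{1570} \approx 1.3051 \cdot 10^{5}$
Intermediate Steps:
$u{\left(X,x \right)} = - \frac{x}{75} + \frac{X}{314}$ ($u{\left(X,x \right)} = x \left(- \frac{1}{75}\right) + X \frac{1}{314} = - \frac{x}{75} + \frac{X}{314}$)
$u{\left(C,-255 \right)} - -130505 = \left(\left(- \frac{1}{75}\right) \left(-255\right) + \frac{1}{314} \left(-383\right)\right) - -130505 = \left(\frac{17}{5} - \frac{383}{314}\right) + 130505 = \frac{3423}{1570} + 130505 = \frac{204896273}{1570}$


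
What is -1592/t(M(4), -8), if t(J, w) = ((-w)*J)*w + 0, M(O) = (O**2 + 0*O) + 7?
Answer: 199/184 ≈ 1.0815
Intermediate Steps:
M(O) = 7 + O**2 (M(O) = (O**2 + 0) + 7 = O**2 + 7 = 7 + O**2)
t(J, w) = -J*w**2 (t(J, w) = (-J*w)*w + 0 = -J*w**2 + 0 = -J*w**2)
-1592/t(M(4), -8) = -1592*(-1/(64*(7 + 4**2))) = -1592*(-1/(64*(7 + 16))) = -1592/((-1*23*64)) = -1592/(-1472) = -1592*(-1/1472) = 199/184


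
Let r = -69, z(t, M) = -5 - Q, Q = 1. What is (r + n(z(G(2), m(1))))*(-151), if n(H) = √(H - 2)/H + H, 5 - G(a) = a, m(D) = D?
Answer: 11325 + 151*I*√2/3 ≈ 11325.0 + 71.182*I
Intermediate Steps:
G(a) = 5 - a
z(t, M) = -6 (z(t, M) = -5 - 1*1 = -5 - 1 = -6)
n(H) = H + √(-2 + H)/H (n(H) = √(-2 + H)/H + H = H + √(-2 + H)/H)
(r + n(z(G(2), m(1))))*(-151) = (-69 + (-6 + √(-2 - 6)/(-6)))*(-151) = (-69 + (-6 - I*√2/3))*(-151) = (-75 - I*√2/3)*(-151) = 11325 + 151*I*√2/3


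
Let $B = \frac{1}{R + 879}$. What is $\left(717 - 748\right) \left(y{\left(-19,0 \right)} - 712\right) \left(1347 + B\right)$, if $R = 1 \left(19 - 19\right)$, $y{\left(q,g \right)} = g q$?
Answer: $\frac{26133557008}{879} \approx 2.9731 \cdot 10^{7}$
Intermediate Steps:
$R = 0$ ($R = 1 \cdot 0 = 0$)
$B = \frac{1}{879}$ ($B = \frac{1}{0 + 879} = \frac{1}{879} \approx 0.0011377$)
$\left(717 - 748\right) \left(y{\left(-19,0 \right)} - 712\right) \left(1347 + B\right) = \left(717 - 748\right) \left(0 \left(-19\right) - 712\right) \left(1347 + \frac{1}{879}\right) = - 31 \left(0 - 712\right) \frac{1184014}{879} = \left(-31\right) \left(-712\right) \frac{1184014}{879} = 22072 \cdot \frac{1184014}{879} = \frac{26133557008}{879}$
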